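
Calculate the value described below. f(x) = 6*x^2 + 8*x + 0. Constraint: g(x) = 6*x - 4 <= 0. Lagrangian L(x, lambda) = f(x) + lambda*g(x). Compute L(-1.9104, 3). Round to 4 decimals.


Step 1: Evaluate f(x).
f(-1.9104) = 6*(-1.9104)^2 + 8*(-1.9104) + 0 = 6.6146
Step 2: Evaluate g(x).
g(-1.9104) = 6*-1.9104 - 4 = -15.4624
Step 3: Compute Lagrangian.
L = 6.6146 + 3*-15.4624 = -39.7726


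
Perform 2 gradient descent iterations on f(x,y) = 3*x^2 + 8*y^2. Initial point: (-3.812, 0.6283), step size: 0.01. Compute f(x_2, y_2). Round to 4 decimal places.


Gradient descent on f(x,y) = 3*x^2 + 8*y^2.
Starting point: (-3.812, 0.6283), alpha = 0.01
Step 1: grad_x = 2*3*-3.812 = -22.872, grad_y = 2*8*0.6283 = 10.0528
  x_1 = -3.812 - 0.01*-22.872 = -3.5833
  y_1 = 0.6283 - 0.01*10.0528 = 0.5278
Step 2: grad_x = 2*3*-3.5833 = -21.4997, grad_y = 2*8*0.5278 = 8.4444
  x_2 = -3.5833 - 0.01*-21.4997 = -3.3683
  y_2 = 0.5278 - 0.01*8.4444 = 0.4433
f(-3.3683, 0.4433) = 3*(-3.3683)^2 + 8*0.4433^2 = 35.6083


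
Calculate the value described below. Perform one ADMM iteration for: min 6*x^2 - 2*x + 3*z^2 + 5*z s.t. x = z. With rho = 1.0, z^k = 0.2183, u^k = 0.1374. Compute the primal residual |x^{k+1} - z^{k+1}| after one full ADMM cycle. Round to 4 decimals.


ADMM iteration with rho = 1.0, z^k = 0.2183, u^k = 0.1374
Step 1: x-update.
Minimize 6*x^2 - 2*x + (1.0/2)*(x - 0.2183 + 0.1374)^2
FOC: (2*6 + 1.0)*x = 2 + 1.0*(0.2183 - 0.1374)
x^{k+1} = 0.1601
Step 2: z-update.
Minimize 3*z^2 + 5*z + (1.0/2)*(0.1601 - z + 0.1374)^2
FOC: (2*3 + 1.0)*z = -5 + 1.0*(0.1601 + 0.1374)
z^{k+1} = -0.6718
Step 3: u-update.
u^{k+1} = 0.1374 + 0.1601 + 0.6718 = 0.9693
Step 4: Primal residual = |0.1601 + 0.6718| = 0.8319


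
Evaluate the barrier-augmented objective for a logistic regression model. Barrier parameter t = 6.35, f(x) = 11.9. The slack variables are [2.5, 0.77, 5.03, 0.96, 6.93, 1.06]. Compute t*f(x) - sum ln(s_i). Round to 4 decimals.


Step 1: Compute log-barrier.
ln values: [0.9163, -0.2614, 1.6154, -0.0408, 1.9359, 0.0583]
phi = -(0.9163 - 0.2614 + 1.6154 - 0.0408 + 1.9359 + 0.0583) = -4.2237
Step 2: Compute augmented objective.
t*f(x) = 6.35*11.9 = 75.565
Total = 75.565 - 4.2237 = 71.3413


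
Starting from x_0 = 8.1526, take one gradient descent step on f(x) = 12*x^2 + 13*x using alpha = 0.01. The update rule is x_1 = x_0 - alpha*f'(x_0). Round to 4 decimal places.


We compute the gradient at x_0 and apply the update.
f'(x) = 24*x + 13
f'(8.1526) = 24*8.1526 + 13 = 208.6624
x_1 = 8.1526 - 0.01*208.6624 = 6.066


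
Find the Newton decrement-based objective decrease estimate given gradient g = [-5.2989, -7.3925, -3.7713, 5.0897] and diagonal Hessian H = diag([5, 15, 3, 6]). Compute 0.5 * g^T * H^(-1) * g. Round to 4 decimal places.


Step 1: H is diagonal, so H^(-1) * g = [-1.0598, -0.4928, -1.2571, 0.8483].
Step 2: g^T H^(-1) g = sum_i g_i^2 / H_ii
  = (-5.2989)^2/5 + (-7.3925)^2/15 + (-3.7713)^2/3 + (5.0897)^2/6
  = 5.6157 + 3.6433 + 4.7409 + 4.3175 = 18.3173
Step 3: Objective decrease = 0.5 * g^T H^(-1) g = 9.1587


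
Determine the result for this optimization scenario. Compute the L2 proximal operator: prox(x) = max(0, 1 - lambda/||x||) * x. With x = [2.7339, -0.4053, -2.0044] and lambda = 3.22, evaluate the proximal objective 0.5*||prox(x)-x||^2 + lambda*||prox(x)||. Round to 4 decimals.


Step 1: Compute ||x||.
||x|| = 3.4141
Step 2: Compute scaling factor.
scale = max(0, 1 - 3.22/3.4141) = 0.0569
Step 3: prox(x) = [0.1554, -0.023, -0.114]
||prox(x)|| = 0.1941
Step 4: Proximal objective.
0.5*||prox-x||^2 = 5.1842
lambda*||prox|| = 0.625
Total = 5.8092


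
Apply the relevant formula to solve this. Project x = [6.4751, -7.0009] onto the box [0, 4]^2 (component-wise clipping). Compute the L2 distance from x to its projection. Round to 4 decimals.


Project each component onto [0, 4].
clip(6.4751) = 4.0, clip(-7.0009) = 0.0
Projection = [4.0, 0.0]
Squared diffs: [6.1261, 49.0126]
Distance = sqrt(55.1387) = 7.4255


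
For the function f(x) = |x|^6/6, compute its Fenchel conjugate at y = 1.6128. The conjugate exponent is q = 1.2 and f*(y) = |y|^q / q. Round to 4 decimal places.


The conjugate exponent q satisfies 1/p + 1/q = 1.
p = 6, so q = 6/(6 - 1) = 1.2
|y|^q = 1.6128^1.2 = 1.7746
f*(1.6128) = 1.7746 / 1.2 = 1.4788


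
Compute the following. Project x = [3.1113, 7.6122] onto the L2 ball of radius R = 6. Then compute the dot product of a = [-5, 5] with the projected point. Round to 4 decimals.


Step 1: Compute ||x|| (intermediates to 6 decimals).
||x|| = sqrt(3.1113^2 + 7.6122^2) = 8.223489
Step 2: Project.
Since ||x|| > R, scale = R/||x|| = 6/8.223489 = 0.729617, proj(x) = scale * x
proj(x) = [2.270057, 5.553991]
Step 3: Dot product.
a^T * proj(x) = -5*2.270057 + 5*5.553991 = 16.4197


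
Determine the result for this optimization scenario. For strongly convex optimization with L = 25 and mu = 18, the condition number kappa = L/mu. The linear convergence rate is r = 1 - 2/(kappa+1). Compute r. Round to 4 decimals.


Step 1: Compute the condition number.
kappa = L/mu = 25/18 = 1.3889
Step 2: Compute the convergence rate.
r = 1 - 2/(kappa + 1) = 1 - 2*mu/(L + mu) = (L - mu)/(L + mu) = 7/43 = 0.1628


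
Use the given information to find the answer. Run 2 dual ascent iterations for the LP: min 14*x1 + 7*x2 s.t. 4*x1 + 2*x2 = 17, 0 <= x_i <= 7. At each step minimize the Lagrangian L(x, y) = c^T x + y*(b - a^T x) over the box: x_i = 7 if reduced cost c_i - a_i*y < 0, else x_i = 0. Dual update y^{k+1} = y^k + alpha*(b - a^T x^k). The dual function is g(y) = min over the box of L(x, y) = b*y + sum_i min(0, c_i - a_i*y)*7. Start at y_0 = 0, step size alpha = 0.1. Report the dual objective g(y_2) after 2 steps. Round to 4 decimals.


Dual ascent for LP: min 14*x1 + 7*x2, 4*x1 + 2*x2 = 17, 0 <= x_i <= 7
Step 1: y^k = 0.0, reduced costs: (14.0, 7.0)
  x^k = (0.0, 0.0), subgradient = b - a^T x = 17.0
  y^{k+1} = 0.0 + 0.1*17.0 = 1.7
Step 2: y^k = 1.7, reduced costs: (7.2, 3.6)
  x^k = (0.0, 0.0), subgradient = b - a^T x = 17.0
  y^{k+1} = 1.7 + 0.1*17.0 = 3.4
Dual objective at y_2 = 3.4: reduced costs (0.4, 0.2), box minimizer x = (0.0, 0.0)
g(y_2) = b*y + (c1 - a1*y)*x1 + (c2 - a2*y)*x2 = 17*3.4 + 0.4*0.0 + 0.2*0.0 = 57.8 + 0.0 + 0.0 = 57.8


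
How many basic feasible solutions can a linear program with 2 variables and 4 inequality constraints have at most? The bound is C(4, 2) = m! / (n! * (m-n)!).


Each vertex corresponds to some choice of n active constraints out of m, so the number of vertices is at most C(m, n) = m! / (n!(m-n)!).
m = 4, n = 2
Numerator: 4 * 3
Denominator: 2! = 2
C(4, 2) = 6


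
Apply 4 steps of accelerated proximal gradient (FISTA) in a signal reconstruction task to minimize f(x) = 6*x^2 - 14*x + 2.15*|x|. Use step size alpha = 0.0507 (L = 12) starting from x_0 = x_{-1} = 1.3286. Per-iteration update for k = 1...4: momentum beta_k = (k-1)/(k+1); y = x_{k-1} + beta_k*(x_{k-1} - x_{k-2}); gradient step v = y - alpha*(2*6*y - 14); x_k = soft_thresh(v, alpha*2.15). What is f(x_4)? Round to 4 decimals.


FISTA on f(x) = 6*x^2 - 14*x + 2.15*|x|
L = 12, alpha = 0.0507
Iteration 1: beta = 0.0, y = 1.3286 + 0.0*(1.3286 - 1.3286) = 1.3286
  grad(y) = 1.9432, v = y - alpha*grad = 1.2301
  prox(v) = soft_thresh(1.2301, 0.109) = 1.1211
Iteration 2: beta = 0.3333, y = 1.1211 + 0.3333*(1.1211 - 1.3286) = 1.0519
  grad(y) = -1.3772, v = y - alpha*grad = 1.1217
  prox(v) = soft_thresh(1.1217, 0.109) = 1.0127
Iteration 3: beta = 0.5, y = 1.0127 + 0.5*(1.0127 - 1.1211) = 0.9585
  grad(y) = -2.4975, v = y - alpha*grad = 1.0852
  prox(v) = soft_thresh(1.0852, 0.109) = 0.9762
Iteration 4: beta = 0.6, y = 0.9762 + 0.6*(0.9762 - 1.0127) = 0.9542
  grad(y) = -2.5493, v = y - alpha*grad = 1.0835
  prox(v) = soft_thresh(1.0835, 0.109) = 0.9745
f(x_4) = 6*0.9745^2 - 14*0.9745 + 2.15*|0.9745| = -5.8499


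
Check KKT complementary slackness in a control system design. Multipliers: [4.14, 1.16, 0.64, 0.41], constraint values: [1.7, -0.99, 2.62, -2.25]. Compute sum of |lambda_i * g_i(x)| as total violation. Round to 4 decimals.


KKT complementary slackness check:
lambda_1 * g_1 = 4.14 * 1.7 = 7.038
lambda_2 * g_2 = 1.16 * -0.99 = -1.1484
lambda_3 * g_3 = 0.64 * 2.62 = 1.6768
lambda_4 * g_4 = 0.41 * -2.25 = -0.9225
Total violation = 7.038 + 1.1484 + 1.6768 + 0.9225 = 10.7857


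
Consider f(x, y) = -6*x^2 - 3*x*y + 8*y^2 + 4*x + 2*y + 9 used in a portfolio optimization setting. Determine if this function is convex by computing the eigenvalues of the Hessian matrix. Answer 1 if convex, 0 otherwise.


The Hessian of f(x,y) = -6*x^2 - 3*x*y + 8*y^2 + 4*x + 2*y + 9 is:
H = [[-12, -3], [-3, 16]]
Trace = -12 + 16 = 4
Determinant = -12*16 - (-3)^2 = -201
Discriminant = (4)^2 - 4*-201 = 820.0
Eigenvalues: lambda_1 = -12.3178, lambda_2 = 16.3178
The function is not convex.

0


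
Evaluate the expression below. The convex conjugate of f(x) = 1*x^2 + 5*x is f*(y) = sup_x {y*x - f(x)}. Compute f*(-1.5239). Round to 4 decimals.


f*(y) = sup_x {y*x - a*x^2 - b*x} = sup_x {(y-b)*x - a*x^2}
FOC: (y - b) - 2a*x = 0 => x* = (y - b)/(2a)
x* = (-1.5239 - 5)/(2*1) = -3.262
f*(-1.5239) = (y-b)^2/(4a) = (-1.5239 - 5)^2/(4*1)
= 42.5613/4 = 10.6403


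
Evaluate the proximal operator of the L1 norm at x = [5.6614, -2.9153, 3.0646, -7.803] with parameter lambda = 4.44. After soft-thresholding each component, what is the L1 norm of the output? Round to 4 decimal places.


Soft-thresholding with lambda = 4.44:
prox(5.6614) = sign(5.6614)*max(|5.6614| - 4.44, 0) = 1.2214
prox(-2.9153) = sign(-2.9153)*max(|-2.9153| - 4.44, 0) = 0.0
prox(3.0646) = sign(3.0646)*max(|3.0646| - 4.44, 0) = 0.0
prox(-7.803) = sign(-7.803)*max(|-7.803| - 4.44, 0) = -3.363
prox(x) = [1.2214, 0.0, 0.0, -3.363]
||prox(x)||_1 = 1.2214 + 0.0 + 0.0 + 3.363 = 4.5844


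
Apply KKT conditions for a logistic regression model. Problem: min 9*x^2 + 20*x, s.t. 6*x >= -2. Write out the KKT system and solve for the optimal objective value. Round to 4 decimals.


Step 1: Try lambda = 0 (constraint inactive).
x_unc = -20/(2*9) = -1.1111
Check: 6*-1.1111 = -6.6666 < -2 -- violated!
Step 2: Constraint must be active: 6*x = -2
x* = -2/6 = -1/3 = -0.3333 (rounded; the exact value -1/3 is used below)
lambda = (2*9*(-1/3) + 20)/6 = 2.3333
Step 3: Compute optimal value.
f(x*) = 9*(-1/3)^2 + 20*(-1/3) = -5.6667


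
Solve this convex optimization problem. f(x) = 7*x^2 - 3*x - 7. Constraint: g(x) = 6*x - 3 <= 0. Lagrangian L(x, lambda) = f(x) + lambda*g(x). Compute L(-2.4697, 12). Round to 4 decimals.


Step 1: Evaluate f(x).
f(-2.4697) = 7*(-2.4697)^2 - 3*(-2.4697) - 7 = 43.105
Step 2: Evaluate g(x).
g(-2.4697) = 6*-2.4697 - 3 = -17.8182
Step 3: Compute Lagrangian.
L = 43.105 + 12*-17.8182 = -170.7134


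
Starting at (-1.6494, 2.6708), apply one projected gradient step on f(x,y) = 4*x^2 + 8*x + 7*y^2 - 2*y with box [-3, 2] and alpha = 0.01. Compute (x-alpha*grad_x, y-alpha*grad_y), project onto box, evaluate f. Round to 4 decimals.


Step 1: Compute gradient at (-1.6494, 2.6708).
grad_x = 2*4*-1.6494 + 8 = -5.1952
grad_y = 2*7*2.6708 - 2 = 35.3912
Step 2: Gradient step.
x_raw = -1.6494 - 0.01*-5.1952 = -1.5974
y_raw = 2.6708 - 0.01*35.3912 = 2.3169
Step 3: Project onto [-3, 2].
x_proj = clip(-1.5974) = -1.5974
y_proj = clip(2.3169) = 2.0
Step 4: Evaluate f.
f(-1.5974, 2.0) = 21.4278


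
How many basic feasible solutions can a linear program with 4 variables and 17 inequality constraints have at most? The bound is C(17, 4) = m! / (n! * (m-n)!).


Each vertex corresponds to some choice of n active constraints out of m, so the number of vertices is at most C(m, n) = m! / (n!(m-n)!).
m = 17, n = 4
Numerator: 17 * 16 * 15 * 14
Denominator: 4! = 24
C(17, 4) = 2380


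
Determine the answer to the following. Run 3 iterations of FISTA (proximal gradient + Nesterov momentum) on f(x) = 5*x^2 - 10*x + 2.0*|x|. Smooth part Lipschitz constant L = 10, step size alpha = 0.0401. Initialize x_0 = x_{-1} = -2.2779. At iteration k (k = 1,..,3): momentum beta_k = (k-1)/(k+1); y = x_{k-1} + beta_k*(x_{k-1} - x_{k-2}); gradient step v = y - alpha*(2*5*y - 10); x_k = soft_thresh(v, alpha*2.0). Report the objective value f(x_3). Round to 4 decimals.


FISTA on f(x) = 5*x^2 - 10*x + 2.0*|x|
L = 10, alpha = 0.0401
Iteration 1: beta = 0.0, y = -2.2779 + 0.0*(-2.2779 + 2.2779) = -2.2779
  grad(y) = -32.779, v = y - alpha*grad = -0.9635
  prox(v) = soft_thresh(-0.9635, 0.0802) = -0.8833
Iteration 2: beta = 0.3333, y = -0.8833 + 0.3333*(-0.8833 + 2.2779) = -0.4184
  grad(y) = -14.1838, v = y - alpha*grad = 0.1504
  prox(v) = soft_thresh(0.1504, 0.0802) = 0.0702
Iteration 3: beta = 0.5, y = 0.0702 + 0.5*(0.0702 + 0.8833) = 0.5469
  grad(y) = -4.5309, v = y - alpha*grad = 0.7286
  prox(v) = soft_thresh(0.7286, 0.0802) = 0.6484
f(x_3) = 5*0.6484^2 - 10*0.6484 + 2.0*|0.6484| = -3.0851


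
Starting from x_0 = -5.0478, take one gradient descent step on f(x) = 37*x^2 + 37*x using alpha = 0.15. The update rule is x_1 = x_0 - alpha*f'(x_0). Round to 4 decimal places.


We compute the gradient at x_0 and apply the update.
f'(x) = 74*x + 37
f'(-5.0478) = 74*-5.0478 + 37 = -336.5372
x_1 = -5.0478 - 0.15*-336.5372 = 45.4328


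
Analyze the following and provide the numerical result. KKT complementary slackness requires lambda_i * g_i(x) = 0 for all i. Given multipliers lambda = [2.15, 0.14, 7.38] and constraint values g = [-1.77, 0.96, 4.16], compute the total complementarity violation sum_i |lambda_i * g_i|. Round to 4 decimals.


KKT complementary slackness check:
lambda_1 * g_1 = 2.15 * -1.77 = -3.8055
lambda_2 * g_2 = 0.14 * 0.96 = 0.1344
lambda_3 * g_3 = 7.38 * 4.16 = 30.7008
Total violation = 3.8055 + 0.1344 + 30.7008 = 34.6407


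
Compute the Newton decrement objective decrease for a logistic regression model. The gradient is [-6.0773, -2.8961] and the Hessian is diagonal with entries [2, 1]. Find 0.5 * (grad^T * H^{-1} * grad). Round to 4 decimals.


Step 1: H is diagonal, so H^(-1) * g = [-3.0387, -2.8961].
Step 2: g^T H^(-1) g = sum_i g_i^2 / H_ii
  = (-6.0773)^2/2 + (-2.8961)^2/1
  = 18.4668 + 8.3874 = 26.8542
Step 3: Objective decrease = 0.5 * g^T H^(-1) g = 13.4271


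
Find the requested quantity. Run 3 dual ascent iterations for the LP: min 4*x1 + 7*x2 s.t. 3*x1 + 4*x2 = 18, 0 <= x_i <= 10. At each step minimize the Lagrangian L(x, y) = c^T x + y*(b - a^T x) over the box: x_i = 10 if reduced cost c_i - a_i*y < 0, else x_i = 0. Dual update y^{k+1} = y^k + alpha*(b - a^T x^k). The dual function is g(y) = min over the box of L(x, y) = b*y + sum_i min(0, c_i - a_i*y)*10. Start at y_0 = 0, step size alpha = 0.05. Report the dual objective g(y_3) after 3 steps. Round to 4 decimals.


Dual ascent for LP: min 4*x1 + 7*x2, 3*x1 + 4*x2 = 18, 0 <= x_i <= 10
Step 1: y^k = 0.0, reduced costs: (4.0, 7.0)
  x^k = (0.0, 0.0), subgradient = b - a^T x = 18.0
  y^{k+1} = 0.0 + 0.05*18.0 = 0.9
Step 2: y^k = 0.9, reduced costs: (1.3, 3.4)
  x^k = (0.0, 0.0), subgradient = b - a^T x = 18.0
  y^{k+1} = 0.9 + 0.05*18.0 = 1.8
Step 3: y^k = 1.8, reduced costs: (-1.4, -0.2)
  x^k = (10.0, 10.0), subgradient = b - a^T x = -52.0
  y^{k+1} = 1.8 + 0.05*-52.0 = -0.8
Dual objective at y_3 = -0.8: reduced costs (6.4, 10.2), box minimizer x = (0.0, 0.0)
g(y_3) = b*y + (c1 - a1*y)*x1 + (c2 - a2*y)*x2 = 18*(-0.8) + 6.4*0.0 + 10.2*0.0 = -14.4 + 0.0 + 0.0 = -14.4


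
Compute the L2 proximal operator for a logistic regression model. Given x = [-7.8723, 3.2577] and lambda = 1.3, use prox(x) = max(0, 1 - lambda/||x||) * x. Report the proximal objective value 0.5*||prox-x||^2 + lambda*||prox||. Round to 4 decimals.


Step 1: Compute ||x||.
||x|| = 8.5197
Step 2: Compute scaling factor.
scale = max(0, 1 - 1.3/8.5197) = 0.8474
Step 3: prox(x) = [-6.6711, 2.7606]
||prox(x)|| = 7.2197
Step 4: Proximal objective.
0.5*||prox-x||^2 = 0.845
lambda*||prox|| = 9.3856
Total = 10.2306


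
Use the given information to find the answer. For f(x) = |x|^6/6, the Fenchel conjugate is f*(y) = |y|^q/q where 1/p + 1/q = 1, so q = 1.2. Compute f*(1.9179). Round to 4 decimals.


The conjugate exponent q satisfies 1/p + 1/q = 1.
p = 6, so q = 6/(6 - 1) = 1.2
|y|^q = 1.9179^1.2 = 2.1847
f*(1.9179) = 2.1847 / 1.2 = 1.8206


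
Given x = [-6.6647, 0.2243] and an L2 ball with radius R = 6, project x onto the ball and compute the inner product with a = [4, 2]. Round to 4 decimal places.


Step 1: Compute ||x|| (intermediates to 6 decimals).
||x|| = sqrt((-6.6647)^2 + 0.2243^2) = 6.668473
Step 2: Project.
Since ||x|| > R, scale = R/||x|| = 6/6.668473 = 0.899756, proj(x) = scale * x
proj(x) = [-5.996604, 0.201815]
Step 3: Dot product.
a^T * proj(x) = 4*(-5.996604) + 2*0.201815 = -23.5828


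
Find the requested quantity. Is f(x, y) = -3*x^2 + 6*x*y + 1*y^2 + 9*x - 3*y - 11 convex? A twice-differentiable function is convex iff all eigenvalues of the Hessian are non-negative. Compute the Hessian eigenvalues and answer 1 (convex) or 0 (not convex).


The Hessian of f(x,y) = -3*x^2 + 6*x*y + 1*y^2 + 9*x - 3*y - 11 is:
H = [[-6, 6], [6, 2]]
Trace = -6 + 2 = -4
Determinant = -6*2 - (6)^2 = -48
Discriminant = (-4)^2 - 4*-48 = 208.0
Eigenvalues: lambda_1 = -9.2111, lambda_2 = 5.2111
The function is not convex.

0


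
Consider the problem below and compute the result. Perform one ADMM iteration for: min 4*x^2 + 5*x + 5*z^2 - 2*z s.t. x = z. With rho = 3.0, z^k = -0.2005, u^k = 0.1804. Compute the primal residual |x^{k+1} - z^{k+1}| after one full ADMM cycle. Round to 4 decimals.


ADMM iteration with rho = 3.0, z^k = -0.2005, u^k = 0.1804
Step 1: x-update.
Minimize 4*x^2 + 5*x + (3.0/2)*(x + 0.2005 + 0.1804)^2
FOC: (2*4 + 3.0)*x = -5 + 3.0*(-0.2005 - 0.1804)
x^{k+1} = -0.5584
Step 2: z-update.
Minimize 5*z^2 - 2*z + (3.0/2)*(-0.5584 - z + 0.1804)^2
FOC: (2*5 + 3.0)*z = 2 + 3.0*(-0.5584 + 0.1804)
z^{k+1} = 0.0666
Step 3: u-update.
u^{k+1} = 0.1804 - 0.5584 - 0.0666 = -0.4446
Step 4: Primal residual = |-0.5584 - 0.0666| = 0.625


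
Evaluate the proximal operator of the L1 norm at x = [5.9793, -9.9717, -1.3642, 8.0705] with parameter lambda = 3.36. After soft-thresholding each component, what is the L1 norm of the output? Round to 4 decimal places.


Soft-thresholding with lambda = 3.36:
prox(5.9793) = sign(5.9793)*max(|5.9793| - 3.36, 0) = 2.6193
prox(-9.9717) = sign(-9.9717)*max(|-9.9717| - 3.36, 0) = -6.6117
prox(-1.3642) = sign(-1.3642)*max(|-1.3642| - 3.36, 0) = 0.0
prox(8.0705) = sign(8.0705)*max(|8.0705| - 3.36, 0) = 4.7105
prox(x) = [2.6193, -6.6117, 0.0, 4.7105]
||prox(x)||_1 = 2.6193 + 6.6117 + 0.0 + 4.7105 = 13.9415


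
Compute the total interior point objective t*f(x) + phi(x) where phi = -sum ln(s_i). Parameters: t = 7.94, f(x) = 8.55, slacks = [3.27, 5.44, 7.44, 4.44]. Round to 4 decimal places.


Step 1: Compute log-barrier.
ln values: [1.1848, 1.6938, 2.0069, 1.4907]
phi = -(1.1848 + 1.6938 + 2.0069 + 1.4907) = -6.3761
Step 2: Compute augmented objective.
t*f(x) = 7.94*8.55 = 67.887
Total = 67.887 - 6.3761 = 61.5109


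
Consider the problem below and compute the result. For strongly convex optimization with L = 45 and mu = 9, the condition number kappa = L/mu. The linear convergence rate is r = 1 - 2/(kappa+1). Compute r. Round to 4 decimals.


Step 1: Compute the condition number.
kappa = L/mu = 45/9 = 5.0
Step 2: Compute the convergence rate.
r = 1 - 2/(kappa + 1) = 1 - 2*mu/(L + mu) = (L - mu)/(L + mu) = 36/54 = 0.6667


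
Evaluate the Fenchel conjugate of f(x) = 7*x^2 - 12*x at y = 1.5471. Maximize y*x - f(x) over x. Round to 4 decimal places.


f*(y) = sup_x {y*x - a*x^2 - b*x} = sup_x {(y-b)*x - a*x^2}
FOC: (y - b) - 2a*x = 0 => x* = (y - b)/(2a)
x* = (1.5471 + 12)/(2*7) = 0.9677
f*(1.5471) = (y-b)^2/(4a) = (1.5471 + 12)^2/(4*7)
= 183.5239/28 = 6.5544


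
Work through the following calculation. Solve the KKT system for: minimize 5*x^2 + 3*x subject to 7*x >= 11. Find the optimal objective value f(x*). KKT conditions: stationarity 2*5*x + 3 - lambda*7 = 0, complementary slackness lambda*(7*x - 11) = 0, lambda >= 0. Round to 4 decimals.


Step 1: Try lambda = 0 (constraint inactive).
x_unc = -3/(2*5) = -0.3
Check: 7*-0.3 = -2.1 < 11 -- violated!
Step 2: Constraint must be active: 7*x = 11
x* = 11/7 = 1.5714 (rounded; the exact value 11/7 is used below)
lambda = (2*5*(11/7) + 3)/7 = 2.6735
Step 3: Compute optimal value.
f(x*) = 5*(11/7)^2 + 3*(11/7) = 17.0612


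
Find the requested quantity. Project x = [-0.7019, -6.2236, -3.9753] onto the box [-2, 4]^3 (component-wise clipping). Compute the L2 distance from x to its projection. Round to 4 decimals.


Project each component onto [-2, 4].
clip(-0.7019) = -0.7019, clip(-6.2236) = -2.0, clip(-3.9753) = -2.0
Projection = [-0.7019, -2.0, -2.0]
Squared diffs: [0.0, 17.8388, 3.9018]
Distance = sqrt(21.7406) = 4.6627


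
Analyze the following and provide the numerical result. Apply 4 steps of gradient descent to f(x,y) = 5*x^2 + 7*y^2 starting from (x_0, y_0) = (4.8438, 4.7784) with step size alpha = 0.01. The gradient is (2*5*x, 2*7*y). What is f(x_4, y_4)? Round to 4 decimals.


Gradient descent on f(x,y) = 5*x^2 + 7*y^2.
Starting point: (4.8438, 4.7784), alpha = 0.01
Step 1: grad_x = 2*5*4.8438 = 48.438, grad_y = 2*7*4.7784 = 66.8976
  x_1 = 4.8438 - 0.01*48.438 = 4.3594
  y_1 = 4.7784 - 0.01*66.8976 = 4.1094
Step 2: grad_x = 2*5*4.3594 = 43.5942, grad_y = 2*7*4.1094 = 57.5319
  x_2 = 4.3594 - 0.01*43.5942 = 3.9235
  y_2 = 4.1094 - 0.01*57.5319 = 3.5341
Step 3: grad_x = 2*5*3.9235 = 39.2348, grad_y = 2*7*3.5341 = 49.4775
  x_3 = 3.9235 - 0.01*39.2348 = 3.5311
  y_3 = 3.5341 - 0.01*49.4775 = 3.0393
Step 4: grad_x = 2*5*3.5311 = 35.3113, grad_y = 2*7*3.0393 = 42.5506
  x_4 = 3.5311 - 0.01*35.3113 = 3.178
  y_4 = 3.0393 - 0.01*42.5506 = 2.6138
f(3.178, 2.6138) = 5*3.178^2 + 7*2.6138^2 = 98.3235


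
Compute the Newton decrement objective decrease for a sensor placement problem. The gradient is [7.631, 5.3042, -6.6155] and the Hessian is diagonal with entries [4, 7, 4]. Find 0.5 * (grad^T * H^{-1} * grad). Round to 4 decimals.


Step 1: H is diagonal, so H^(-1) * g = [1.9078, 0.7577, -1.6539].
Step 2: g^T H^(-1) g = sum_i g_i^2 / H_ii
  = (7.631)^2/4 + (5.3042)^2/7 + (-6.6155)^2/4
  = 14.558 + 4.0192 + 10.9412 = 29.5185
Step 3: Objective decrease = 0.5 * g^T H^(-1) g = 14.7592


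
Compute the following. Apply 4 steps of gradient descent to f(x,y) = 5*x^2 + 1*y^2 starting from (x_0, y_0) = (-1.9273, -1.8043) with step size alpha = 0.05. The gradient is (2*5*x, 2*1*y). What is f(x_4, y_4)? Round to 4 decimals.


Gradient descent on f(x,y) = 5*x^2 + 1*y^2.
Starting point: (-1.9273, -1.8043), alpha = 0.05
Step 1: grad_x = 2*5*-1.9273 = -19.273, grad_y = 2*1*-1.8043 = -3.6086
  x_1 = -1.9273 - 0.05*-19.273 = -0.9637
  y_1 = -1.8043 - 0.05*-3.6086 = -1.6239
Step 2: grad_x = 2*5*-0.9637 = -9.6365, grad_y = 2*1*-1.6239 = -3.2477
  x_2 = -0.9637 - 0.05*-9.6365 = -0.4818
  y_2 = -1.6239 - 0.05*-3.2477 = -1.4615
Step 3: grad_x = 2*5*-0.4818 = -4.8183, grad_y = 2*1*-1.4615 = -2.923
  x_3 = -0.4818 - 0.05*-4.8183 = -0.2409
  y_3 = -1.4615 - 0.05*-2.923 = -1.3153
Step 4: grad_x = 2*5*-0.2409 = -2.4091, grad_y = 2*1*-1.3153 = -2.6307
  x_4 = -0.2409 - 0.05*-2.4091 = -0.1205
  y_4 = -1.3153 - 0.05*-2.6307 = -1.1838
f(-0.1205, -1.1838) = 5*(-0.1205)^2 + 1*(-1.1838)^2 = 1.4739


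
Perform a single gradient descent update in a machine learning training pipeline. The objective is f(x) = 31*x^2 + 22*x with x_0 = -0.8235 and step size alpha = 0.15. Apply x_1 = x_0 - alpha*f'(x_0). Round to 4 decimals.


We compute the gradient at x_0 and apply the update.
f'(x) = 62*x + 22
f'(-0.8235) = 62*-0.8235 + 22 = -29.057
x_1 = -0.8235 - 0.15*-29.057 = 3.5351


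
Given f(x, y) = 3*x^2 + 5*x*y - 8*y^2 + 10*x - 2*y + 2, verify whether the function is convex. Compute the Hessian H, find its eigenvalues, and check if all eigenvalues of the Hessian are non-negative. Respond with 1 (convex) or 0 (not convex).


The Hessian of f(x,y) = 3*x^2 + 5*x*y - 8*y^2 + 10*x - 2*y + 2 is:
H = [[6, 5], [5, -16]]
Trace = 6 - 16 = -10
Determinant = 6*-16 - (5)^2 = -121
Discriminant = (-10)^2 - 4*-121 = 584.0
Eigenvalues: lambda_1 = -17.083, lambda_2 = 7.083
The function is not convex.

0


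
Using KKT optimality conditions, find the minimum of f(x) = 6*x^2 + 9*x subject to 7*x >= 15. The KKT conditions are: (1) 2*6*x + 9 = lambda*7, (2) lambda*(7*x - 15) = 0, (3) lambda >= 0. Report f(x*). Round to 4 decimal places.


Step 1: Try lambda = 0 (constraint inactive).
x_unc = -9/(2*6) = -0.75
Check: 7*-0.75 = -5.25 < 15 -- violated!
Step 2: Constraint must be active: 7*x = 15
x* = 15/7 = 2.1429 (rounded; the exact value 15/7 is used below)
lambda = (2*6*(15/7) + 9)/7 = 4.9592
Step 3: Compute optimal value.
f(x*) = 6*(15/7)^2 + 9*(15/7) = 46.8367


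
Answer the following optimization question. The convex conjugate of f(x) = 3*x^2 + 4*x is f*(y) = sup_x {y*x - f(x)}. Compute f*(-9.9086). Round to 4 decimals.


f*(y) = sup_x {y*x - a*x^2 - b*x} = sup_x {(y-b)*x - a*x^2}
FOC: (y - b) - 2a*x = 0 => x* = (y - b)/(2a)
x* = (-9.9086 - 4)/(2*3) = -2.3181
f*(-9.9086) = (y-b)^2/(4a) = (-9.9086 - 4)^2/(4*3)
= 193.4492/12 = 16.1208


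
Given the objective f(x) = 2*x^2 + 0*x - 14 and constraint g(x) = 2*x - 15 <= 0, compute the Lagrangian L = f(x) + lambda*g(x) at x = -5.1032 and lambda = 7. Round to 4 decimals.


Step 1: Evaluate f(x).
f(-5.1032) = 2*(-5.1032)^2 + 0*(-5.1032) - 14 = 38.0853
Step 2: Evaluate g(x).
g(-5.1032) = 2*-5.1032 - 15 = -25.2064
Step 3: Compute Lagrangian.
L = 38.0853 + 7*-25.2064 = -138.3595


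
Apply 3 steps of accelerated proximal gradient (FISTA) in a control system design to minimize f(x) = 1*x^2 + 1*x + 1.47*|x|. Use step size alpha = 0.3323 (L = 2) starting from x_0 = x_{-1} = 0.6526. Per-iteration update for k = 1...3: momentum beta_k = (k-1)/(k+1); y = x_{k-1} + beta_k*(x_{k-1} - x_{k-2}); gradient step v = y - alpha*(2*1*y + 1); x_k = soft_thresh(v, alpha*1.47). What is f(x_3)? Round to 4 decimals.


FISTA on f(x) = 1*x^2 + 1*x + 1.47*|x|
L = 2, alpha = 0.3323
Iteration 1: beta = 0.0, y = 0.6526 + 0.0*(0.6526 - 0.6526) = 0.6526
  grad(y) = 2.3052, v = y - alpha*grad = -0.1134
  prox(v) = soft_thresh(-0.1134, 0.4885) = 0.0
Iteration 2: beta = 0.3333, y = 0.0 + 0.3333*(0.0 - 0.6526) = -0.2175
  grad(y) = 0.5649, v = y - alpha*grad = -0.4053
  prox(v) = soft_thresh(-0.4053, 0.4885) = 0.0
Iteration 3: beta = 0.5, y = 0.0 + 0.5*(0.0 - 0.0) = 0.0
  grad(y) = 1.0, v = y - alpha*grad = -0.3323
  prox(v) = soft_thresh(-0.3323, 0.4885) = 0.0
f(x_3) = 1*0.0^2 + 1*0.0 + 1.47*|0.0| = 0.0


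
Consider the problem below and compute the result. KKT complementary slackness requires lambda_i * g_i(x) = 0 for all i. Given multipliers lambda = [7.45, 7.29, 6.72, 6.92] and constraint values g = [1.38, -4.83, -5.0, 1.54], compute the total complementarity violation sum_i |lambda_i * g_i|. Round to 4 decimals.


KKT complementary slackness check:
lambda_1 * g_1 = 7.45 * 1.38 = 10.281
lambda_2 * g_2 = 7.29 * -4.83 = -35.2107
lambda_3 * g_3 = 6.72 * -5.0 = -33.6
lambda_4 * g_4 = 6.92 * 1.54 = 10.6568
Total violation = 10.281 + 35.2107 + 33.6 + 10.6568 = 89.7485


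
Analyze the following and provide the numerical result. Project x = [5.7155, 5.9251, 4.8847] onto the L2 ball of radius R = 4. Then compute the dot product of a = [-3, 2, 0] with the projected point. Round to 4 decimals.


Step 1: Compute ||x|| (intermediates to 6 decimals).
||x|| = sqrt(5.7155^2 + 5.9251^2 + 4.8847^2) = 9.572567
Step 2: Project.
Since ||x|| > R, scale = R/||x|| = 4/9.572567 = 0.417861, proj(x) = scale * x
proj(x) = [2.388285, 2.475868, 2.041126]
Step 3: Dot product.
a^T * proj(x) = -3*2.388285 + 2*2.475868 + 0*2.041126 = -2.2131


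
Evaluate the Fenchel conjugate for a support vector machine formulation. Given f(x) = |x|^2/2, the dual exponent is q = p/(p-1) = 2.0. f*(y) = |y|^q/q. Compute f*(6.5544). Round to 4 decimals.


The conjugate exponent q satisfies 1/p + 1/q = 1.
p = 2, so q = 2/(2 - 1) = 2.0
|y|^q = 6.5544^2.0 = 42.9602
f*(6.5544) = 42.9602 / 2.0 = 21.4801


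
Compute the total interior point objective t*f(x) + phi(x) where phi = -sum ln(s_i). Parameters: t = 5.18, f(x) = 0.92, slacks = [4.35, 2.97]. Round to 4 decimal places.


Step 1: Compute log-barrier.
ln values: [1.4702, 1.0886]
phi = -(1.4702 + 1.0886) = -2.5587
Step 2: Compute augmented objective.
t*f(x) = 5.18*0.92 = 4.7656
Total = 4.7656 - 2.5587 = 2.2069


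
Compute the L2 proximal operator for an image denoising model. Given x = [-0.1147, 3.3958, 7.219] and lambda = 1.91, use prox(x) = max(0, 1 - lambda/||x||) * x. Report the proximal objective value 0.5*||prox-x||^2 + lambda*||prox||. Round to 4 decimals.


Step 1: Compute ||x||.
||x|| = 7.9786
Step 2: Compute scaling factor.
scale = max(0, 1 - 1.91/7.9786) = 0.7606
Step 3: prox(x) = [-0.0872, 2.5829, 5.4908]
||prox(x)|| = 6.0686
Step 4: Proximal objective.
0.5*||prox-x||^2 = 1.8241
lambda*||prox|| = 11.591
Total = 13.4151


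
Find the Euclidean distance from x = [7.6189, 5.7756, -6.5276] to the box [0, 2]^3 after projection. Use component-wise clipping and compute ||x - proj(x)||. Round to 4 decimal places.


Project each component onto [0, 2].
clip(7.6189) = 2.0, clip(5.7756) = 2.0, clip(-6.5276) = 0.0
Projection = [2.0, 2.0, 0.0]
Squared diffs: [31.572, 14.2552, 42.6096]
Distance = sqrt(88.4368) = 9.4041


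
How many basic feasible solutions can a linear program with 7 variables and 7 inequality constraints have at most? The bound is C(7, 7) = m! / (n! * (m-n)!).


Each vertex corresponds to some choice of n active constraints out of m, so the number of vertices is at most C(m, n) = m! / (n!(m-n)!).
m = 7, n = 7
Numerator: 7 * 6 * 5 * 4 * 3 * 2 * 1
Denominator: 7! = 5040
C(7, 7) = 1


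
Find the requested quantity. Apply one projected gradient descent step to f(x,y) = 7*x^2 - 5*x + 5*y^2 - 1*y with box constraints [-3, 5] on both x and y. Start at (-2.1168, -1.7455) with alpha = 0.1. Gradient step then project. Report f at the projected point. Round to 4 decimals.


Step 1: Compute gradient at (-2.1168, -1.7455).
grad_x = 2*7*-2.1168 - 5 = -34.6352
grad_y = 2*5*-1.7455 - 1 = -18.455
Step 2: Gradient step.
x_raw = -2.1168 - 0.1*-34.6352 = 1.3467
y_raw = -1.7455 - 0.1*-18.455 = 0.1
Step 3: Project onto [-3, 5].
x_proj = clip(1.3467) = 1.3467
y_proj = clip(0.1) = 0.1
Step 4: Evaluate f.
f(1.3467, 0.1) = 5.912


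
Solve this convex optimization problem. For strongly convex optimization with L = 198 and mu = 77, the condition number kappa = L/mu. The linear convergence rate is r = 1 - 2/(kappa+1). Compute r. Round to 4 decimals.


Step 1: Compute the condition number.
kappa = L/mu = 198/77 = 2.5714
Step 2: Compute the convergence rate.
r = 1 - 2/(kappa + 1) = 1 - 2*mu/(L + mu) = (L - mu)/(L + mu) = 121/275 = 0.44


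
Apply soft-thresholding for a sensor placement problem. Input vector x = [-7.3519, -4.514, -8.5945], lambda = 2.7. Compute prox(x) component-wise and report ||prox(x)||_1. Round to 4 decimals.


Soft-thresholding with lambda = 2.7:
prox(-7.3519) = sign(-7.3519)*max(|-7.3519| - 2.7, 0) = -4.6519
prox(-4.514) = sign(-4.514)*max(|-4.514| - 2.7, 0) = -1.814
prox(-8.5945) = sign(-8.5945)*max(|-8.5945| - 2.7, 0) = -5.8945
prox(x) = [-4.6519, -1.814, -5.8945]
||prox(x)||_1 = 4.6519 + 1.814 + 5.8945 = 12.3604


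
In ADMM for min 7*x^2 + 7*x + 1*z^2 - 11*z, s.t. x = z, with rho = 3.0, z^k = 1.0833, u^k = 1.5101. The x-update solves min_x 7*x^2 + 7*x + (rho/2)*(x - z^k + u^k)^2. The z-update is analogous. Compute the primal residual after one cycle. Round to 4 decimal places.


ADMM iteration with rho = 3.0, z^k = 1.0833, u^k = 1.5101
Step 1: x-update.
Minimize 7*x^2 + 7*x + (3.0/2)*(x - 1.0833 + 1.5101)^2
FOC: (2*7 + 3.0)*x = -7 + 3.0*(1.0833 - 1.5101)
x^{k+1} = -0.4871
Step 2: z-update.
Minimize 1*z^2 - 11*z + (3.0/2)*(-0.4871 - z + 1.5101)^2
FOC: (2*1 + 3.0)*z = 11 + 3.0*(-0.4871 + 1.5101)
z^{k+1} = 2.8138
Step 3: u-update.
u^{k+1} = 1.5101 - 0.4871 - 2.8138 = -1.7908
Step 4: Primal residual = |-0.4871 - 2.8138| = 3.3009


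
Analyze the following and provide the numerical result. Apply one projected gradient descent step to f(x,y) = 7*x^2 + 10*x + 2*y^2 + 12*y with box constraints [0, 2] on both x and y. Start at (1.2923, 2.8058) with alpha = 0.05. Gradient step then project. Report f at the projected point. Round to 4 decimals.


Step 1: Compute gradient at (1.2923, 2.8058).
grad_x = 2*7*1.2923 + 10 = 28.0922
grad_y = 2*2*2.8058 + 12 = 23.2232
Step 2: Gradient step.
x_raw = 1.2923 - 0.05*28.0922 = -0.1123
y_raw = 2.8058 - 0.05*23.2232 = 1.6446
Step 3: Project onto [0, 2].
x_proj = clip(-0.1123) = 0.0
y_proj = clip(1.6446) = 1.6446
Step 4: Evaluate f.
f(0.0, 1.6446) = 25.1454


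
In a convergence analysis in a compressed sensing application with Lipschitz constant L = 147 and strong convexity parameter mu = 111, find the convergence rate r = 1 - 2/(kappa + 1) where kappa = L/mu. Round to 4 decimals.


Step 1: Compute the condition number.
kappa = L/mu = 147/111 = 1.3243
Step 2: Compute the convergence rate.
r = 1 - 2/(kappa + 1) = 1 - 2*mu/(L + mu) = (L - mu)/(L + mu) = 36/258 = 0.1395


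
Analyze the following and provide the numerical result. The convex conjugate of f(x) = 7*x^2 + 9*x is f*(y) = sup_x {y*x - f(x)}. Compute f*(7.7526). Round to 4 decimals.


f*(y) = sup_x {y*x - a*x^2 - b*x} = sup_x {(y-b)*x - a*x^2}
FOC: (y - b) - 2a*x = 0 => x* = (y - b)/(2a)
x* = (7.7526 - 9)/(2*7) = -0.0891
f*(7.7526) = (y-b)^2/(4a) = (7.7526 - 9)^2/(4*7)
= 1.556/28 = 0.0556


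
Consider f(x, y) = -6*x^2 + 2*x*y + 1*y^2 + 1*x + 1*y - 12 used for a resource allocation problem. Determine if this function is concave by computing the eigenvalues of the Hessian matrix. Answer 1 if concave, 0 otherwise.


The Hessian of f(x,y) = -6*x^2 + 2*x*y + 1*y^2 + 1*x + 1*y - 12 is:
H = [[-12, 2], [2, 2]]
Trace = -12 + 2 = -10
Determinant = -12*2 - (2)^2 = -28
Discriminant = (-10)^2 - 4*-28 = 212.0
Eigenvalues: lambda_1 = -12.2801, lambda_2 = 2.2801
The function is not concave.

0


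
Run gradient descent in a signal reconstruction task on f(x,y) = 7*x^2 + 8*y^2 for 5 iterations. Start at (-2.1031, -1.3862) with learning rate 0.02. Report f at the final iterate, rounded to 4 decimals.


Gradient descent on f(x,y) = 7*x^2 + 8*y^2.
Starting point: (-2.1031, -1.3862), alpha = 0.02
Step 1: grad_x = 2*7*-2.1031 = -29.4434, grad_y = 2*8*-1.3862 = -22.1792
  x_1 = -2.1031 - 0.02*-29.4434 = -1.5142
  y_1 = -1.3862 - 0.02*-22.1792 = -0.9426
Step 2: grad_x = 2*7*-1.5142 = -21.1992, grad_y = 2*8*-0.9426 = -15.0819
  x_2 = -1.5142 - 0.02*-21.1992 = -1.0902
  y_2 = -0.9426 - 0.02*-15.0819 = -0.641
Step 3: grad_x = 2*7*-1.0902 = -15.2635, grad_y = 2*8*-0.641 = -10.2557
  x_3 = -1.0902 - 0.02*-15.2635 = -0.785
  y_3 = -0.641 - 0.02*-10.2557 = -0.4359
Step 4: grad_x = 2*7*-0.785 = -10.9897, grad_y = 2*8*-0.4359 = -6.9739
  x_4 = -0.785 - 0.02*-10.9897 = -0.5652
  y_4 = -0.4359 - 0.02*-6.9739 = -0.2964
Step 5: grad_x = 2*7*-0.5652 = -7.9126, grad_y = 2*8*-0.2964 = -4.7422
  x_5 = -0.5652 - 0.02*-7.9126 = -0.4069
  y_5 = -0.2964 - 0.02*-4.7422 = -0.2015
f(-0.4069, -0.2015) = 7*(-0.4069)^2 + 8*(-0.2015)^2 = 1.4841


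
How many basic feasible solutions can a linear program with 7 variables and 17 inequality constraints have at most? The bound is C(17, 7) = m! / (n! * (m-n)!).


Each vertex corresponds to some choice of n active constraints out of m, so the number of vertices is at most C(m, n) = m! / (n!(m-n)!).
m = 17, n = 7
Numerator: 17 * 16 * 15 * 14 * 13 * 12 * 11
Denominator: 7! = 5040
C(17, 7) = 19448


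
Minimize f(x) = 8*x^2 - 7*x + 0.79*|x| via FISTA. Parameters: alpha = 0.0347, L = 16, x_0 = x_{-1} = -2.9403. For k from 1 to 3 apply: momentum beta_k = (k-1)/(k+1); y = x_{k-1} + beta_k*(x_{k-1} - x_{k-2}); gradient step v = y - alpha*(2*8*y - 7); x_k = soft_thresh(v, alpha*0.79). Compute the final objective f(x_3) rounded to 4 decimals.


FISTA on f(x) = 8*x^2 - 7*x + 0.79*|x|
L = 16, alpha = 0.0347
Iteration 1: beta = 0.0, y = -2.9403 + 0.0*(-2.9403 + 2.9403) = -2.9403
  grad(y) = -54.0448, v = y - alpha*grad = -1.0649
  prox(v) = soft_thresh(-1.0649, 0.0274) = -1.0375
Iteration 2: beta = 0.3333, y = -1.0375 + 0.3333*(-1.0375 + 2.9403) = -0.4033
  grad(y) = -13.4524, v = y - alpha*grad = 0.0635
  prox(v) = soft_thresh(0.0635, 0.0274) = 0.0361
Iteration 3: beta = 0.5, y = 0.0361 + 0.5*(0.0361 + 1.0375) = 0.5729
  grad(y) = 2.1669, v = y - alpha*grad = 0.4977
  prox(v) = soft_thresh(0.4977, 0.0274) = 0.4703
f(x_3) = 8*0.4703^2 - 7*0.4703 + 0.79*|0.4703| = -1.1511


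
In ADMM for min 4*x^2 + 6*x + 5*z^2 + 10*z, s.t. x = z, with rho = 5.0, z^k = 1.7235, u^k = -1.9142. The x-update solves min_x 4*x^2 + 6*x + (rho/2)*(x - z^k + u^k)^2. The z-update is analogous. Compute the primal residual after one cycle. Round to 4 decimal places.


ADMM iteration with rho = 5.0, z^k = 1.7235, u^k = -1.9142
Step 1: x-update.
Minimize 4*x^2 + 6*x + (5.0/2)*(x - 1.7235 - 1.9142)^2
FOC: (2*4 + 5.0)*x = -6 + 5.0*(1.7235 + 1.9142)
x^{k+1} = 0.9376
Step 2: z-update.
Minimize 5*z^2 + 10*z + (5.0/2)*(0.9376 - z - 1.9142)^2
FOC: (2*5 + 5.0)*z = -10 + 5.0*(0.9376 - 1.9142)
z^{k+1} = -0.9922
Step 3: u-update.
u^{k+1} = -1.9142 + 0.9376 + 0.9922 = 0.0156
Step 4: Primal residual = |0.9376 + 0.9922| = 1.9298


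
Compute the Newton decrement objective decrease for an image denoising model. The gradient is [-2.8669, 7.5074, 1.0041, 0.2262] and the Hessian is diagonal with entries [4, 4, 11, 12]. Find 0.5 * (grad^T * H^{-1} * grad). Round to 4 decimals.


Step 1: H is diagonal, so H^(-1) * g = [-0.7167, 1.8769, 0.0913, 0.0189].
Step 2: g^T H^(-1) g = sum_i g_i^2 / H_ii
  = (-2.8669)^2/4 + (7.5074)^2/4 + (1.0041)^2/11 + (0.2262)^2/12
  = 2.0548 + 14.0903 + 0.0917 + 0.0043 = 16.241
Step 3: Objective decrease = 0.5 * g^T H^(-1) g = 8.1205


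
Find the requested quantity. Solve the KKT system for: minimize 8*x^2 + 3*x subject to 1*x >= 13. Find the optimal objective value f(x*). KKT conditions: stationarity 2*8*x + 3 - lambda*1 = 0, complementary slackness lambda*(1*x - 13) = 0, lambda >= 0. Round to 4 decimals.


Step 1: Try lambda = 0 (constraint inactive).
x_unc = -3/(2*8) = -0.1875
Check: 1*-0.1875 = -0.1875 < 13 -- violated!
Step 2: Constraint must be active: 1*x = 13
x* = 13/1 = 13.0
lambda = (2*8*13.0 + 3)/1 = 211.0
Step 3: Compute optimal value.
f(x*) = 8*13.0^2 + 3*13.0 = 1391.0


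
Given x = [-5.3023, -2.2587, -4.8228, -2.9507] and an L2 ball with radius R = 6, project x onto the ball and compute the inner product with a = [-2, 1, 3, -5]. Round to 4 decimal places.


Step 1: Compute ||x|| (intermediates to 6 decimals).
||x|| = sqrt((-5.3023)^2 + (-2.2587)^2 + (-4.8228)^2 + (-2.9507)^2) = 8.073546
Step 2: Project.
Since ||x|| > R, scale = R/||x|| = 6/8.073546 = 0.743168, proj(x) = scale * x
proj(x) = [-3.9405, -1.678594, -3.584151, -2.192866]
Step 3: Dot product.
a^T * proj(x) = -2*(-3.9405) + 1*(-1.678594) + 3*(-3.584151) - 5*(-2.192866) = 6.4143


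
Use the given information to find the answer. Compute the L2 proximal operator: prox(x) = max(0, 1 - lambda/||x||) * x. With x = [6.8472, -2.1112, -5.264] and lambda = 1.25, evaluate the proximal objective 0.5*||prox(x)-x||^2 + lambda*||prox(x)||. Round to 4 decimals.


Step 1: Compute ||x||.
||x|| = 8.8911
Step 2: Compute scaling factor.
scale = max(0, 1 - 1.25/8.8911) = 0.8594
Step 3: prox(x) = [5.8845, -1.8144, -4.5239]
||prox(x)|| = 7.6411
Step 4: Proximal objective.
0.5*||prox-x||^2 = 0.7813
lambda*||prox|| = 9.5514
Total = 10.3326


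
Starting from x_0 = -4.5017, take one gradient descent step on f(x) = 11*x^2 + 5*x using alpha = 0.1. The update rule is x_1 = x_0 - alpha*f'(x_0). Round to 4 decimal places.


We compute the gradient at x_0 and apply the update.
f'(x) = 22*x + 5
f'(-4.5017) = 22*-4.5017 + 5 = -94.0374
x_1 = -4.5017 - 0.1*-94.0374 = 4.902


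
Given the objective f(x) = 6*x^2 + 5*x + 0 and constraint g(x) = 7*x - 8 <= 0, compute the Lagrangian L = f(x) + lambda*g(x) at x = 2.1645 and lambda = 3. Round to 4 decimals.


Step 1: Evaluate f(x).
f(2.1645) = 6*2.1645^2 + 5*2.1645 + 0 = 38.9329
Step 2: Evaluate g(x).
g(2.1645) = 7*2.1645 - 8 = 7.1515
Step 3: Compute Lagrangian.
L = 38.9329 + 3*7.1515 = 60.3874


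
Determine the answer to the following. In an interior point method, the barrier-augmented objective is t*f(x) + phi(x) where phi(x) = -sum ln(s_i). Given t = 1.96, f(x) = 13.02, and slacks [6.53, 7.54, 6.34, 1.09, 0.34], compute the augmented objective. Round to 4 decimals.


Step 1: Compute log-barrier.
ln values: [1.8764, 2.0202, 1.8469, 0.0862, -1.0788]
phi = -(1.8764 + 2.0202 + 1.8469 + 0.0862 - 1.0788) = -4.7509
Step 2: Compute augmented objective.
t*f(x) = 1.96*13.02 = 25.5192
Total = 25.5192 - 4.7509 = 20.7683
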